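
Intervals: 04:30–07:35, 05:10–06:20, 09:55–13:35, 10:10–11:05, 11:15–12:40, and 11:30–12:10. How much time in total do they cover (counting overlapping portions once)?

6 h 45 min

Merged: 04:30–07:35, 09:55–13:35.
Lengths: 3 h 5 min + 3 h 40 min = 6 h 45 min.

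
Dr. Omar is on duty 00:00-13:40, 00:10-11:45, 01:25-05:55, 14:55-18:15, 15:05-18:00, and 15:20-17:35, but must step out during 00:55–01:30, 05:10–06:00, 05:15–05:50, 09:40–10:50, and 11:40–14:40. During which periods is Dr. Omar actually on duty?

00:00–00:55, 01:30–05:10, 06:00–09:40, 10:50–11:40, 14:55–18:15

A, merged: 00:00–13:40, 14:55–18:15.
B, merged: 00:55–01:30, 05:10–06:00, 09:40–10:50, 11:40–14:40.
00:00–13:40 \ B = 00:00–00:55, 01:30–05:10, 06:00–09:40, 10:50–11:40.
14:55–18:15: nothing removed.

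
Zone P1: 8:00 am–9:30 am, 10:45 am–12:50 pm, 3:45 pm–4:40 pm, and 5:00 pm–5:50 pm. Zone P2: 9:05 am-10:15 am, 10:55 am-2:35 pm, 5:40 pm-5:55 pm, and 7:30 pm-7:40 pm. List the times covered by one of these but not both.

Only in the first: 8:00 am–9:05 am, 10:45 am–10:55 am, 3:45 pm–4:40 pm, 5:00 pm–5:40 pm.
Only in the second: 9:30 am–10:15 am, 12:50 pm–2:35 pm, 5:50 pm–5:55 pm, 7:30 pm–7:40 pm.
Together these are the periods covered by exactly one.

8:00 am–9:05 am, 9:30 am–10:15 am, 10:45 am–10:55 am, 12:50 pm–2:35 pm, 3:45 pm–4:40 pm, 5:00 pm–5:40 pm, 5:50 pm–5:55 pm, 7:30 pm–7:40 pm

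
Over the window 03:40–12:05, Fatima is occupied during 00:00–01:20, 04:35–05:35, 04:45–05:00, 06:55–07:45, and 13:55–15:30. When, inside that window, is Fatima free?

After merging, the occupied span is 00:00–01:20, 04:35–05:35, 06:55–07:45, 13:55–15:30.
Gaps within 03:40–12:05: 03:40–04:35, 05:35–06:55, 07:45–12:05.

03:40–04:35, 05:35–06:55, 07:45–12:05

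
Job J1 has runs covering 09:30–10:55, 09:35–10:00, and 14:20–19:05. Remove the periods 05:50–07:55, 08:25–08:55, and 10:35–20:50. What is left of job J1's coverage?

09:30–10:35

First set merges to 09:30–10:55, 14:20–19:05.
09:30–10:55 with B removed leaves 09:30–10:35.
14:20–19:05 lies entirely inside B → drops out.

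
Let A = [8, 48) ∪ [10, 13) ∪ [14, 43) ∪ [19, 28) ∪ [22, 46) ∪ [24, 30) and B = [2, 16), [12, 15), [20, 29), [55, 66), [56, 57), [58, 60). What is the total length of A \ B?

23

A, merged: [8, 48).
B, merged: [2, 16), [20, 29), [55, 66).
A \ B = [16, 20), [29, 48).
Total: 4 + 19 = 23.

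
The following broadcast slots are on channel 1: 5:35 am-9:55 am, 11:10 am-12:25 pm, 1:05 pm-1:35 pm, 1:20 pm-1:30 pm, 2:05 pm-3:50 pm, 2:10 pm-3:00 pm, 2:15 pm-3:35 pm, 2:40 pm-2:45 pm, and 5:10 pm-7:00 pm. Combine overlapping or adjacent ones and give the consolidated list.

11:10 am–12:25 pm is disjoint → start new block.
1:05 pm–1:35 pm is disjoint → start new block.
1:20 pm–1:30 pm overlaps/touches 1:05 pm–1:35 pm → extend to 1:05 pm–1:35 pm.
2:05 pm–3:50 pm is disjoint → start new block.
2:10 pm–3:00 pm overlaps/touches 2:05 pm–3:50 pm → extend to 2:05 pm–3:50 pm.
2:15 pm–3:35 pm overlaps/touches 2:05 pm–3:50 pm → extend to 2:05 pm–3:50 pm.
2:40 pm–2:45 pm overlaps/touches 2:05 pm–3:50 pm → extend to 2:05 pm–3:50 pm.
5:10 pm–7:00 pm is disjoint → start new block.

5:35 am–9:55 am, 11:10 am–12:25 pm, 1:05 pm–1:35 pm, 2:05 pm–3:50 pm, 5:10 pm–7:00 pm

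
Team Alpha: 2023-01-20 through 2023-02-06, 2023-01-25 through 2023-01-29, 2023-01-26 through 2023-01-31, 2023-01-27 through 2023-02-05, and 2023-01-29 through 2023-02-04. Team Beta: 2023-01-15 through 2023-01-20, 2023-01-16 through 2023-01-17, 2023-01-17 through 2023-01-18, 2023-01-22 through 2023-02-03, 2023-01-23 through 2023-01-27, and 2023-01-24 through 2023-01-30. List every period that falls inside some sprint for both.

Merge the first list: 2023-01-20 through 2023-02-06.
Merge the second list: 2023-01-15 through 2023-01-20, 2023-01-22 through 2023-02-03.
2023-01-20 through 2023-02-06 meets the second set on 2023-01-20 through 2023-01-20, 2023-01-22 through 2023-02-03.

2023-01-20 through 2023-01-20, 2023-01-22 through 2023-02-03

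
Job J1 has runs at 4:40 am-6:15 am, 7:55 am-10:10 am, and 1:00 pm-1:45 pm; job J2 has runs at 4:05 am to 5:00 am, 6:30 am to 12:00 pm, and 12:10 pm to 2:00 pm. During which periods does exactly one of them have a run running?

4:05 am-4:40 am, 5:00 am-6:15 am, 6:30 am-7:55 am, 10:10 am-12:00 pm, 12:10 pm-1:00 pm, 1:45 pm-2:00 pm

A \ B = 5:00 am-6:15 am.
B \ A = 4:05 am-4:40 am, 6:30 am-7:55 am, 10:10 am-12:00 pm, 12:10 pm-1:00 pm, 1:45 pm-2:00 pm.
Union of the two gives the symmetric difference.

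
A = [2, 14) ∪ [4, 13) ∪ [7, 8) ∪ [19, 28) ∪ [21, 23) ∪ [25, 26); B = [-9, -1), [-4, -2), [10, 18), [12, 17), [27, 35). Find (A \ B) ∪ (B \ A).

[-9, -1) ∪ [2, 10) ∪ [14, 18) ∪ [19, 27) ∪ [28, 35)

Merge the first list: [2, 14), [19, 28).
Merge the second list: [-9, -1), [10, 18), [27, 35).
A \ B = [2, 10), [19, 27).
B \ A = [-9, -1), [14, 18), [28, 35).
Union of the two gives the symmetric difference.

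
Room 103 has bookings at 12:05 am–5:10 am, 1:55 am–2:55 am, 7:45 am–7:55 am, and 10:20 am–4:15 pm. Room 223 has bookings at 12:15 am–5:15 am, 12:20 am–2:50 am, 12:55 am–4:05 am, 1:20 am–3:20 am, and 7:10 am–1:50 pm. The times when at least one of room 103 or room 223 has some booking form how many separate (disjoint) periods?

2

A, merged: 12:05 am-5:10 am, 7:45 am-7:55 am, 10:20 am-4:15 pm.
B, merged: 12:15 am-5:15 am, 7:10 am-1:50 pm.
A ∪ B = 12:05 am-5:15 am, 7:10 am-4:15 pm.
That is 2 disjoint pieces.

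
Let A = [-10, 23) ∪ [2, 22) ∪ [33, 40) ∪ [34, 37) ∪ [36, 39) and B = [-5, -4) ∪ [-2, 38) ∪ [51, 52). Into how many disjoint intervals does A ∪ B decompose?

2

Merge the first list: [-10, 23), [33, 40).
A ∪ B = [-10, 40), [51, 52).
That is 2 disjoint pieces.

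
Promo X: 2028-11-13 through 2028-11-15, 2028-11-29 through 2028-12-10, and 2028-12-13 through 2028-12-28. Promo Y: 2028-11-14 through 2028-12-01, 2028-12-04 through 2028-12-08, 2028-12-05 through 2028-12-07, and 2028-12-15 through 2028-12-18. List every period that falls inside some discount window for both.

2028-11-14 through 2028-11-15, 2028-11-29 through 2028-12-01, 2028-12-04 through 2028-12-08, 2028-12-15 through 2028-12-18

Merge the second list: 2028-11-14 through 2028-12-01, 2028-12-04 through 2028-12-08, 2028-12-15 through 2028-12-18.
2028-11-13 through 2028-11-15 ∩ B → 2028-11-14 through 2028-11-15.
2028-11-29 through 2028-12-10 ∩ B → 2028-11-29 through 2028-12-01, 2028-12-04 through 2028-12-08.
2028-12-13 through 2028-12-28 ∩ B → 2028-12-15 through 2028-12-18.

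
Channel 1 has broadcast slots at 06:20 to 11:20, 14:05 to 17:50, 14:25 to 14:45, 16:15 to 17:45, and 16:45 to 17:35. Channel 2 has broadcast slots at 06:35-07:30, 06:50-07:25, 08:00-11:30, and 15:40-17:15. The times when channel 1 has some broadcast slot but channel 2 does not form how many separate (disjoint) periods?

4

First set merges to 06:20–11:20, 14:05–17:50.
Second set merges to 06:35–07:30, 08:00–11:30, 15:40–17:15.
A \ B = 06:20–06:35, 07:30–08:00, 14:05–15:40, 17:15–17:50.
That is 4 disjoint pieces.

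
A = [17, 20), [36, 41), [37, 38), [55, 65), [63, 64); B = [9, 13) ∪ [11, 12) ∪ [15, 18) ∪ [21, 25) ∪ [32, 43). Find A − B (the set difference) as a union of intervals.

[18, 20) ∪ [55, 65)

First set merges to [17, 20), [36, 41), [55, 65).
Second set merges to [9, 13), [15, 18), [21, 25), [32, 43).
[17, 20) minus B → [18, 20).
[36, 41): fully covered by B → removed.
[55, 65): no B overlap → unchanged.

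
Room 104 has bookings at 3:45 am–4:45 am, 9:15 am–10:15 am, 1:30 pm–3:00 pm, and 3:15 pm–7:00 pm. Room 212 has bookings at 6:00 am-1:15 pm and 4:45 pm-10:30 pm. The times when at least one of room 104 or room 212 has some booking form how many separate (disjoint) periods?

A ∪ B = 3:45 am–4:45 am, 6:00 am–1:15 pm, 1:30 pm–3:00 pm, 3:15 pm–10:30 pm.
That is 4 disjoint pieces.

4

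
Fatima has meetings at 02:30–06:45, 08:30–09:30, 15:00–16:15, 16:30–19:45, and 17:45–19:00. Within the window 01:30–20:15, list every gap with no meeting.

01:30-02:30, 06:45-08:30, 09:30-15:00, 16:15-16:30, 19:45-20:15

The merged coverage is 02:30-06:45, 08:30-09:30, 15:00-16:15, 16:30-19:45.
Uncovered inside 01:30-20:15: 01:30-02:30, 06:45-08:30, 09:30-15:00, 16:15-16:30, 19:45-20:15.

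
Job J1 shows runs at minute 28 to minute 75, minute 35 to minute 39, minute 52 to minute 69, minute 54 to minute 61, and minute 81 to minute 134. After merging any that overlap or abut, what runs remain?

minute 28 to minute 75, minute 81 to minute 134

minute 35 to minute 39 overlaps/touches minute 28 to minute 75 → extend to minute 28 to minute 75.
minute 52 to minute 69 overlaps/touches minute 28 to minute 75 → extend to minute 28 to minute 75.
minute 54 to minute 61 overlaps/touches minute 28 to minute 75 → extend to minute 28 to minute 75.
minute 81 to minute 134 is disjoint → start new block.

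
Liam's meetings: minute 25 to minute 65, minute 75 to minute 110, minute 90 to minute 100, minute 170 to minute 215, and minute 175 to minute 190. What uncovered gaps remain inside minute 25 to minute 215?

The merged coverage is minute 25 to minute 65, minute 75 to minute 110, minute 170 to minute 215.
Gaps within minute 25 to minute 215: minute 65 to minute 75, minute 110 to minute 170.

minute 65 to minute 75, minute 110 to minute 170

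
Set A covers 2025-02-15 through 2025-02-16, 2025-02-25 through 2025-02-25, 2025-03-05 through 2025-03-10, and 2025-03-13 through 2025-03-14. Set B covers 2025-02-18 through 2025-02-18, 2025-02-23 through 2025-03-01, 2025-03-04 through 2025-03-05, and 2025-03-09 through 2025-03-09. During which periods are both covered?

2025-02-15 through 2025-02-16 falls entirely outside B.
2025-02-25 through 2025-02-25 overlaps B on 2025-02-25 through 2025-02-25.
2025-03-05 through 2025-03-10 overlaps B on 2025-03-05 through 2025-03-05, 2025-03-09 through 2025-03-09.
2025-03-13 through 2025-03-14 falls entirely outside B.

2025-02-25 through 2025-02-25, 2025-03-05 through 2025-03-05, 2025-03-09 through 2025-03-09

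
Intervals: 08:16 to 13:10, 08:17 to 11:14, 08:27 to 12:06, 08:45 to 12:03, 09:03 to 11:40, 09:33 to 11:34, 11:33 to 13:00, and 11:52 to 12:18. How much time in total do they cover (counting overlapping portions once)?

4 h 54 min

Merged: 08:16–13:10.
Length: 4 h 54 min.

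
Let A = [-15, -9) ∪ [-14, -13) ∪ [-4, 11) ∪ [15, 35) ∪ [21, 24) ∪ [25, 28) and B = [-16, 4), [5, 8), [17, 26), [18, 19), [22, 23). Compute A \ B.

[4, 5) ∪ [8, 11) ∪ [15, 17) ∪ [26, 35)

First set merges to [-15, -9), [-4, 11), [15, 35).
Second set merges to [-16, 4), [5, 8), [17, 26).
[-15, -9): entirely removed.
[-4, 11) \ B = [4, 5), [8, 11).
[15, 35) \ B = [15, 17), [26, 35).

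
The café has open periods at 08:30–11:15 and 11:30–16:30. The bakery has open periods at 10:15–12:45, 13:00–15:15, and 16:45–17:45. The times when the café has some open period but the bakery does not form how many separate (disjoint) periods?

A \ B = 08:30-10:15, 12:45-13:00, 15:15-16:30.
That is 3 disjoint pieces.

3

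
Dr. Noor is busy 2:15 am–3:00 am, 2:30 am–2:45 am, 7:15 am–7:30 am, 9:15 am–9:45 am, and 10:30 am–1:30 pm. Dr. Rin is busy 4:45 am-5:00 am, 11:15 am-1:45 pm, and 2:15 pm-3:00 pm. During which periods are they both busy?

11:15 am–1:30 pm

Merge the first list: 2:15 am–3:00 am, 7:15 am–7:30 am, 9:15 am–9:45 am, 10:30 am–1:30 pm.
2:15 am–3:00 am meets no B interval.
7:15 am–7:30 am meets no B interval.
9:15 am–9:45 am meets no B interval.
10:30 am–1:30 pm ∩ B → 11:15 am–1:30 pm.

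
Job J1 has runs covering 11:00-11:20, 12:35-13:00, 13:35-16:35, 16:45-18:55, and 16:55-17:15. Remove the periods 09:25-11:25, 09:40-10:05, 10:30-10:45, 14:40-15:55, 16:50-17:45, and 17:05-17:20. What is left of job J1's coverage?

First set merges to 11:00–11:20, 12:35–13:00, 13:35–16:35, 16:45–18:55.
Second set merges to 09:25–11:25, 14:40–15:55, 16:50–17:45.
11:00–11:20: entirely removed.
12:35–13:00: nothing removed.
13:35–16:35 \ B = 13:35–14:40, 15:55–16:35.
16:45–18:55 \ B = 16:45–16:50, 17:45–18:55.

12:35–13:00, 13:35–14:40, 15:55–16:35, 16:45–16:50, 17:45–18:55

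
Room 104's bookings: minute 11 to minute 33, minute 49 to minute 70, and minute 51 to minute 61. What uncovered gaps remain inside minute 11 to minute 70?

minute 33 to minute 49

Covered (merged): minute 11 to minute 33, minute 49 to minute 70.
Complement within minute 11 to minute 70: minute 33 to minute 49.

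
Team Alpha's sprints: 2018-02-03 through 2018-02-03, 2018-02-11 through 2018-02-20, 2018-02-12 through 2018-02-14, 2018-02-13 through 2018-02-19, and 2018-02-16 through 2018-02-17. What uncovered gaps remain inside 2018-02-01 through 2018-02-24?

Covered (merged): 2018-02-03 through 2018-02-03, 2018-02-11 through 2018-02-20.
Complement within 2018-02-01 through 2018-02-24: 2018-02-01 through 2018-02-02, 2018-02-04 through 2018-02-10, 2018-02-21 through 2018-02-24.

2018-02-01 through 2018-02-02, 2018-02-04 through 2018-02-10, 2018-02-21 through 2018-02-24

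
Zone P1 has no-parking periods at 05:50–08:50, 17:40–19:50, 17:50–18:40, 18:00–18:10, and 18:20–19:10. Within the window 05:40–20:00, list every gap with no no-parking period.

05:40–05:50, 08:50–17:40, 19:50–20:00

Covered (merged): 05:50–08:50, 17:40–19:50.
Gaps within 05:40–20:00: 05:40–05:50, 08:50–17:40, 19:50–20:00.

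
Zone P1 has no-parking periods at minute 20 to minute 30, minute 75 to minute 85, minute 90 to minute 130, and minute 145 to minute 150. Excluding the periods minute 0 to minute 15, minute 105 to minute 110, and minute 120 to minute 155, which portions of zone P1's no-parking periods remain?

minute 20 to minute 30, minute 75 to minute 85, minute 90 to minute 105, minute 110 to minute 120

minute 20 to minute 30: nothing removed.
minute 75 to minute 85: nothing removed.
minute 90 to minute 130 \ B = minute 90 to minute 105, minute 110 to minute 120.
minute 145 to minute 150: entirely removed.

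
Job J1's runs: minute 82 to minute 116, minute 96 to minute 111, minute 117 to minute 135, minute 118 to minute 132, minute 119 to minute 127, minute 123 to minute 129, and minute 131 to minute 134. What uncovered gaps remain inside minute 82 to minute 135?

The merged coverage is minute 82 to minute 116, minute 117 to minute 135.
Uncovered inside minute 82 to minute 135: minute 116 to minute 117.

minute 116 to minute 117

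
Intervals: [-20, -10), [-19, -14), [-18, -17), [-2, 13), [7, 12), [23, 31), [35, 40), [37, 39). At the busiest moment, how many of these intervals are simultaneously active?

3

Sweep endpoints in order; track running count of active intervals.
Peak of 3 reached at -18.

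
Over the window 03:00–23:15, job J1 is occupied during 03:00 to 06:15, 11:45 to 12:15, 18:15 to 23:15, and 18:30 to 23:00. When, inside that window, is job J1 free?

The merged coverage is 03:00-06:15, 11:45-12:15, 18:15-23:15.
Complement within 03:00-23:15: 06:15-11:45, 12:15-18:15.

06:15-11:45, 12:15-18:15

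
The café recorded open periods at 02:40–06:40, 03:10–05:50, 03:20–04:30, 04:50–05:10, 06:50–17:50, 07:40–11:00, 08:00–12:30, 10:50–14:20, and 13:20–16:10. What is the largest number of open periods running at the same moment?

4

Walk the sorted start/end points keeping a running depth.
The depth first hits 4 at 10:50.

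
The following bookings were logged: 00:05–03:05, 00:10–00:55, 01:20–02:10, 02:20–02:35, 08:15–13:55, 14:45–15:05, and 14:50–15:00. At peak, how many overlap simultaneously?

Sweep endpoints in order; track running count of active intervals.
Peak of 2 reached at 00:10.

2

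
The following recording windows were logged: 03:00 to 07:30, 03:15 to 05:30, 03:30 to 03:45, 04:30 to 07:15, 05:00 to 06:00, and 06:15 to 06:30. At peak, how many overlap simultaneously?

4

Sweep endpoints in order; track running count of active intervals.
Peak of 4 reached at 05:00.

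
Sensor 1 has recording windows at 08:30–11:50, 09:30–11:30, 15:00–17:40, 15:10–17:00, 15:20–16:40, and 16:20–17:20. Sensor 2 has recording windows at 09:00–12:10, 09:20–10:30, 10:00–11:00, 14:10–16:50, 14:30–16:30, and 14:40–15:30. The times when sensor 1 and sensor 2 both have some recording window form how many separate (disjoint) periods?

2

First set merges to 08:30-11:50, 15:00-17:40.
Second set merges to 09:00-12:10, 14:10-16:50.
A ∩ B = 09:00-11:50, 15:00-16:50.
That is 2 disjoint pieces.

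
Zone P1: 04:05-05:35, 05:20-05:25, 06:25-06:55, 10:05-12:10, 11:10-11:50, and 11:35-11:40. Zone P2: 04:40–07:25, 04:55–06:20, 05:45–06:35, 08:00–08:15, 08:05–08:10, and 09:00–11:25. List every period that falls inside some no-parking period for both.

04:40-05:35, 06:25-06:55, 10:05-11:25

First set merges to 04:05-05:35, 06:25-06:55, 10:05-12:10.
Second set merges to 04:40-07:25, 08:00-08:15, 09:00-11:25.
04:05-05:35 overlaps B on 04:40-05:35.
06:25-06:55 overlaps B on 06:25-06:55.
10:05-12:10 overlaps B on 10:05-11:25.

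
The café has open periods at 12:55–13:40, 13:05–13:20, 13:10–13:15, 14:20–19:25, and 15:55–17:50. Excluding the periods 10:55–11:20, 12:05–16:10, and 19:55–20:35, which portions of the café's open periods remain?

Merge the first list: 12:55–13:40, 14:20–19:25.
12:55–13:40: fully covered by B → removed.
14:20–19:25 minus B → 16:10–19:25.

16:10–19:25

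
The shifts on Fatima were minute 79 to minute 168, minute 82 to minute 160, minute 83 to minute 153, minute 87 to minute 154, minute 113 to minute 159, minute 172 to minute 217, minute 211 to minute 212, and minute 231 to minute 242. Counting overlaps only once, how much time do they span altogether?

145 minutes

Merged: minute 79 to minute 168, minute 172 to minute 217, minute 231 to minute 242.
Lengths: 89 minutes + 45 minutes + 11 minutes = 145 minutes.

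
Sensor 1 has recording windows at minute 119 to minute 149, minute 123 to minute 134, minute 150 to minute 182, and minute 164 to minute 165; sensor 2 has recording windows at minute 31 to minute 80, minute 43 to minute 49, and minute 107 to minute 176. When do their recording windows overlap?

Merge the first list: minute 119 to minute 149, minute 150 to minute 182.
Merge the second list: minute 31 to minute 80, minute 107 to minute 176.
minute 119 to minute 149 ∩ B → minute 119 to minute 149.
minute 150 to minute 182 ∩ B → minute 150 to minute 176.

minute 119 to minute 149, minute 150 to minute 176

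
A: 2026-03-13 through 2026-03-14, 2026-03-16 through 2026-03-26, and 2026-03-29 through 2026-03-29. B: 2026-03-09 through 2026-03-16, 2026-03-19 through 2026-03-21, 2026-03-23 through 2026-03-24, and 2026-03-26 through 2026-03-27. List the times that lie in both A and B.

2026-03-13 through 2026-03-14 overlaps B on 2026-03-13 through 2026-03-14.
2026-03-16 through 2026-03-26 overlaps B on 2026-03-16 through 2026-03-16, 2026-03-19 through 2026-03-21, 2026-03-23 through 2026-03-24, 2026-03-26 through 2026-03-26.
2026-03-29 through 2026-03-29 falls entirely outside B.

2026-03-13 through 2026-03-14, 2026-03-16 through 2026-03-16, 2026-03-19 through 2026-03-21, 2026-03-23 through 2026-03-24, 2026-03-26 through 2026-03-26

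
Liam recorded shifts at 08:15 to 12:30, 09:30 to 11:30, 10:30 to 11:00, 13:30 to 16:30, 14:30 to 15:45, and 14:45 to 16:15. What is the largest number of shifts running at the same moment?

3

Walk the sorted start/end points keeping a running depth.
The depth first hits 3 at 10:30.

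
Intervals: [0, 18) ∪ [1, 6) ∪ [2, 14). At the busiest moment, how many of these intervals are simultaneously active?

3

Sweep endpoints in order; track running count of active intervals.
Peak of 3 reached at 2.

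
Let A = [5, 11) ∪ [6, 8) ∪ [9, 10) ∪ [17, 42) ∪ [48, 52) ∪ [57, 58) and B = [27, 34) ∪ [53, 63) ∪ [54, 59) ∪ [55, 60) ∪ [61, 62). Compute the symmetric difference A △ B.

Merge the first list: [5, 11), [17, 42), [48, 52), [57, 58).
Merge the second list: [27, 34), [53, 63).
Only in the first: [5, 11), [17, 27), [34, 42), [48, 52).
Only in the second: [53, 57), [58, 63).
Together these are the periods covered by exactly one.

[5, 11) ∪ [17, 27) ∪ [34, 42) ∪ [48, 52) ∪ [53, 57) ∪ [58, 63)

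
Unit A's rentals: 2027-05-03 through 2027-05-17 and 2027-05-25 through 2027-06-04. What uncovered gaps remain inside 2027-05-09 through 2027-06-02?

2027-05-18 through 2027-05-24

Covered (merged): 2027-05-03 through 2027-05-17, 2027-05-25 through 2027-06-04.
Complement within 2027-05-09 through 2027-06-02: 2027-05-18 through 2027-05-24.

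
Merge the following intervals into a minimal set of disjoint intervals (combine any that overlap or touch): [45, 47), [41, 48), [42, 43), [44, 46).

Sort by start: [41, 48), [42, 43), [44, 46), [45, 47).
[42, 43) overlaps/touches [41, 48) → extend to [41, 48).
[44, 46) overlaps/touches [41, 48) → extend to [41, 48).
[45, 47) overlaps/touches [41, 48) → extend to [41, 48).

[41, 48)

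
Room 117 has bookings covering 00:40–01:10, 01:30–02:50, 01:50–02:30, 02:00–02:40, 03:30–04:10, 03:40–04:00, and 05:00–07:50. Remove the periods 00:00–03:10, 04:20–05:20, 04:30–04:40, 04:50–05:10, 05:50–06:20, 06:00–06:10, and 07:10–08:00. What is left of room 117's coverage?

03:30-04:10, 05:20-05:50, 06:20-07:10

A, merged: 00:40-01:10, 01:30-02:50, 03:30-04:10, 05:00-07:50.
B, merged: 00:00-03:10, 04:20-05:20, 05:50-06:20, 07:10-08:00.
00:40-01:10: entirely removed.
01:30-02:50: entirely removed.
03:30-04:10: nothing removed.
05:00-07:50 \ B = 05:20-05:50, 06:20-07:10.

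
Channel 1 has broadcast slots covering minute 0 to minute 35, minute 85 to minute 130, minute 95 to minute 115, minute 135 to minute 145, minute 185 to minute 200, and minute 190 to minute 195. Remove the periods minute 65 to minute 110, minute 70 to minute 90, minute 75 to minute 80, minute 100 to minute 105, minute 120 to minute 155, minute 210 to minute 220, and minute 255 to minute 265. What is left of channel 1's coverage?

A, merged: minute 0 to minute 35, minute 85 to minute 130, minute 135 to minute 145, minute 185 to minute 200.
B, merged: minute 65 to minute 110, minute 120 to minute 155, minute 210 to minute 220, minute 255 to minute 265.
minute 0 to minute 35: nothing removed.
minute 85 to minute 130 \ B = minute 110 to minute 120.
minute 135 to minute 145: entirely removed.
minute 185 to minute 200: nothing removed.

minute 0 to minute 35, minute 110 to minute 120, minute 185 to minute 200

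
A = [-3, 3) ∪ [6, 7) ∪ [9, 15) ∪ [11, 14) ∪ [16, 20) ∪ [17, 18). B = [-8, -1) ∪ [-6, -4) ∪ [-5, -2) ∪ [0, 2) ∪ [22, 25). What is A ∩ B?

First set merges to [-3, 3), [6, 7), [9, 15), [16, 20).
Second set merges to [-8, -1), [0, 2), [22, 25).
[-3, 3) meets the second set on [-3, -1), [0, 2).
[6, 7): no overlap with the second set.
[9, 15): no overlap with the second set.
[16, 20): no overlap with the second set.

[-3, -1) ∪ [0, 2)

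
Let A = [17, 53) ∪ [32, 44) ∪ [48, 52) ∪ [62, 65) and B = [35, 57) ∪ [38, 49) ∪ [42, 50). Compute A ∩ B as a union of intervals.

[35, 53)

Merge the first list: [17, 53), [62, 65).
Merge the second list: [35, 57).
[17, 53) meets the second set on [35, 53).
[62, 65): no overlap with the second set.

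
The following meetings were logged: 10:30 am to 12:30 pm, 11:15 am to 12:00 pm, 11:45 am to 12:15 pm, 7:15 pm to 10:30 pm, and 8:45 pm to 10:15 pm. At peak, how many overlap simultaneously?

At 11:45 am, 3 of the intervals are simultaneously active.
No point has more.

3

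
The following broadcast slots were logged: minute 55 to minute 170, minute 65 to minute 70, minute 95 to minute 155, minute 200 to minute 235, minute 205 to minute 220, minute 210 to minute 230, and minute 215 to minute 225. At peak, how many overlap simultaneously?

4

At minute 215, 4 of the intervals are simultaneously active.
No point has more.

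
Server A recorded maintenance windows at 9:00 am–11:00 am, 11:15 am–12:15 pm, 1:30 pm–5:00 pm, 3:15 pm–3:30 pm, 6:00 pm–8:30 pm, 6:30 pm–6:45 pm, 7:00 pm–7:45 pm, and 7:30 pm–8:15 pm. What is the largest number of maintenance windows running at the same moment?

3

At 7:30 pm, 3 of the intervals are simultaneously active.
No point has more.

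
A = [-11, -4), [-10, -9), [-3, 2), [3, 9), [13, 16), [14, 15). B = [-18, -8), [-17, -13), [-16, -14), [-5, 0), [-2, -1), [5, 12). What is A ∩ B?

A, merged: [-11, -4), [-3, 2), [3, 9), [13, 16).
B, merged: [-18, -8), [-5, 0), [5, 12).
[-11, -4) meets the second set on [-11, -8), [-5, -4).
[-3, 2) meets the second set on [-3, 0).
[3, 9) meets the second set on [5, 9).
[13, 16): no overlap with the second set.

[-11, -8) ∪ [-5, -4) ∪ [-3, 0) ∪ [5, 9)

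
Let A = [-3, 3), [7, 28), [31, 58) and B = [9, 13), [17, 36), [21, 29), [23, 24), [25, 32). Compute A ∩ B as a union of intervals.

B, merged: [9, 13), [17, 36).
[-3, 3) falls entirely outside B.
[7, 28) overlaps B on [9, 13), [17, 28).
[31, 58) overlaps B on [31, 36).

[9, 13) ∪ [17, 28) ∪ [31, 36)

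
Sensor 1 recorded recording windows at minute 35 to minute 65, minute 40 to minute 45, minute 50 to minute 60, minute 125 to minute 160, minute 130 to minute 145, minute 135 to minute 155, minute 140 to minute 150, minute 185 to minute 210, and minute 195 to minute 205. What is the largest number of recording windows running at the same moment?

Walk the sorted start/end points keeping a running depth.
The depth first hits 4 at minute 140.

4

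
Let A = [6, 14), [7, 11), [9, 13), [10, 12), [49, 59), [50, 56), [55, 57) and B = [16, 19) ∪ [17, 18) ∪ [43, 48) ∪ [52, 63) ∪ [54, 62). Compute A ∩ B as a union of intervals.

[52, 59)

Merge the first list: [6, 14), [49, 59).
Merge the second list: [16, 19), [43, 48), [52, 63).
[6, 14): no overlap with the second set.
[49, 59) meets the second set on [52, 59).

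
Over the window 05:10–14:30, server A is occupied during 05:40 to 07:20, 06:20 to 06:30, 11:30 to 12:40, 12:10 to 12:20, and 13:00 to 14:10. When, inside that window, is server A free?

The merged coverage is 05:40–07:20, 11:30–12:40, 13:00–14:10.
Complement within 05:10–14:30: 05:10–05:40, 07:20–11:30, 12:40–13:00, 14:10–14:30.

05:10–05:40, 07:20–11:30, 12:40–13:00, 14:10–14:30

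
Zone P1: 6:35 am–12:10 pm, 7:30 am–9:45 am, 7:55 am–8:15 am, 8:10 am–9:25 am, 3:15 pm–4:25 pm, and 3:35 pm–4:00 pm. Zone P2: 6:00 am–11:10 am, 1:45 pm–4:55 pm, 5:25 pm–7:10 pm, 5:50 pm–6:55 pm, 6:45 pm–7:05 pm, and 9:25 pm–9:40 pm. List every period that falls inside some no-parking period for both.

A, merged: 6:35 am-12:10 pm, 3:15 pm-4:25 pm.
B, merged: 6:00 am-11:10 am, 1:45 pm-4:55 pm, 5:25 pm-7:10 pm, 9:25 pm-9:40 pm.
6:35 am-12:10 pm meets the second set on 6:35 am-11:10 am.
3:15 pm-4:25 pm meets the second set on 3:15 pm-4:25 pm.

6:35 am-11:10 am, 3:15 pm-4:25 pm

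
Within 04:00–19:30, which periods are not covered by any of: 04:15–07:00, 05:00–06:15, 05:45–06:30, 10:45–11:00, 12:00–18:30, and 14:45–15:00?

04:00-04:15, 07:00-10:45, 11:00-12:00, 18:30-19:30

After merging, the occupied span is 04:15-07:00, 10:45-11:00, 12:00-18:30.
Uncovered inside 04:00-19:30: 04:00-04:15, 07:00-10:45, 11:00-12:00, 18:30-19:30.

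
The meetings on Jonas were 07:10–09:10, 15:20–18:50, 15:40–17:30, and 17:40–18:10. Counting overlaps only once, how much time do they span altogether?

Merged: 07:10-09:10, 15:20-18:50.
Lengths: 2 h + 3 h 30 min = 5 h 30 min.

5 h 30 min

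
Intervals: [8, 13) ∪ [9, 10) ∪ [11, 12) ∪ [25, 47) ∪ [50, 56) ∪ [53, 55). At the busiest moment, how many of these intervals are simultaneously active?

At 9, 2 of the intervals are simultaneously active.
No point has more.

2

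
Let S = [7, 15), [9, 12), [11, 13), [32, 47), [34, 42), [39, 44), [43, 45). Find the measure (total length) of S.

Merged: [7, 15), [32, 47).
Lengths: 8 + 15 = 23.

23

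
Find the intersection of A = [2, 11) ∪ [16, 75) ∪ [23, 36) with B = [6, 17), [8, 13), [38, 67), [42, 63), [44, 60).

[6, 11) ∪ [16, 17) ∪ [38, 67)

First set merges to [2, 11), [16, 75).
Second set merges to [6, 17), [38, 67).
[2, 11) ∩ B → [6, 11).
[16, 75) ∩ B → [16, 17), [38, 67).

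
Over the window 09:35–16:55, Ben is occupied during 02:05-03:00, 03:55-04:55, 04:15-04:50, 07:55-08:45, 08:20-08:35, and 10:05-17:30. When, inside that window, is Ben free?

Covered (merged): 02:05-03:00, 03:55-04:55, 07:55-08:45, 10:05-17:30.
Gaps within 09:35-16:55: 09:35-10:05.

09:35-10:05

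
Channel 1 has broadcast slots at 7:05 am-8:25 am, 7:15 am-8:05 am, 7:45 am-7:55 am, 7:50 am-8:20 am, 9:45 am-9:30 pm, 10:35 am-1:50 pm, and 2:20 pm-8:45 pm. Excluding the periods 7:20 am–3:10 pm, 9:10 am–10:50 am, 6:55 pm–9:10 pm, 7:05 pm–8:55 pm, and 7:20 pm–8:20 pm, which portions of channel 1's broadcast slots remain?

A, merged: 7:05 am–8:25 am, 9:45 am–9:30 pm.
B, merged: 7:20 am–3:10 pm, 6:55 pm–9:10 pm.
7:05 am–8:25 am minus B → 7:05 am–7:20 am.
9:45 am–9:30 pm minus B → 3:10 pm–6:55 pm, 9:10 pm–9:30 pm.

7:05 am–7:20 am, 3:10 pm–6:55 pm, 9:10 pm–9:30 pm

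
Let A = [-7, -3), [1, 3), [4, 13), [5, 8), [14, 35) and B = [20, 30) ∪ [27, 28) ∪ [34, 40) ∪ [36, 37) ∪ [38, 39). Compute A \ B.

Merge the first list: [-7, -3), [1, 3), [4, 13), [14, 35).
Merge the second list: [20, 30), [34, 40).
[-7, -3): nothing removed.
[1, 3): nothing removed.
[4, 13): nothing removed.
[14, 35) \ B = [14, 20), [30, 34).

[-7, -3) ∪ [1, 3) ∪ [4, 13) ∪ [14, 20) ∪ [30, 34)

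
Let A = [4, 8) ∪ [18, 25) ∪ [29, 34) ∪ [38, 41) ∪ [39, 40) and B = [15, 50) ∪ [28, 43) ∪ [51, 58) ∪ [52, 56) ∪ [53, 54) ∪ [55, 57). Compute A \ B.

First set merges to [4, 8), [18, 25), [29, 34), [38, 41).
Second set merges to [15, 50), [51, 58).
[4, 8) is untouched.
[18, 25) lies entirely inside B → drops out.
[29, 34) lies entirely inside B → drops out.
[38, 41) lies entirely inside B → drops out.

[4, 8)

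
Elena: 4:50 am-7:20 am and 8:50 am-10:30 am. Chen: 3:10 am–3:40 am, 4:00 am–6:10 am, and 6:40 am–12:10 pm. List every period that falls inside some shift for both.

4:50 am–6:10 am, 6:40 am–7:20 am, 8:50 am–10:30 am

4:50 am–7:20 am ∩ B → 4:50 am–6:10 am, 6:40 am–7:20 am.
8:50 am–10:30 am ∩ B → 8:50 am–10:30 am.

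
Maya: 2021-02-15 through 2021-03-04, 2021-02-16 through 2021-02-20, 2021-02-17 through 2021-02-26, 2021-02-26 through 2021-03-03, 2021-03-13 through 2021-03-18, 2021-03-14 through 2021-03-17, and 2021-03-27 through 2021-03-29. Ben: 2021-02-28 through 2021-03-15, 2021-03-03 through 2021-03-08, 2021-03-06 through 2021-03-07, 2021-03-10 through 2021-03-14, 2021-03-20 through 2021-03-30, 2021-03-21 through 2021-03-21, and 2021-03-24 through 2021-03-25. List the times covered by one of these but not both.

A, merged: 2021-02-15 through 2021-03-04, 2021-03-13 through 2021-03-18, 2021-03-27 through 2021-03-29.
B, merged: 2021-02-28 through 2021-03-15, 2021-03-20 through 2021-03-30.
A \ B = 2021-02-15 through 2021-02-27, 2021-03-16 through 2021-03-18.
B \ A = 2021-03-05 through 2021-03-12, 2021-03-20 through 2021-03-26, 2021-03-30 through 2021-03-30.
Union of the two gives the symmetric difference.

2021-02-15 through 2021-02-27, 2021-03-05 through 2021-03-12, 2021-03-16 through 2021-03-18, 2021-03-20 through 2021-03-26, 2021-03-30 through 2021-03-30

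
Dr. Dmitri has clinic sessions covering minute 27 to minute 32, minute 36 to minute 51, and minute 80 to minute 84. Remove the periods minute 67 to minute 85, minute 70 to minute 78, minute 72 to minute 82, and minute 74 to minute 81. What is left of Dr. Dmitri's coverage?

Merge the second list: minute 67 to minute 85.
minute 27 to minute 32: no B overlap → unchanged.
minute 36 to minute 51: no B overlap → unchanged.
minute 80 to minute 84: fully covered by B → removed.

minute 27 to minute 32, minute 36 to minute 51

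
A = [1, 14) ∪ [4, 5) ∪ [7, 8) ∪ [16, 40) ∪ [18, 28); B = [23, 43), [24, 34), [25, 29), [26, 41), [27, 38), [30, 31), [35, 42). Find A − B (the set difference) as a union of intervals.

[1, 14) ∪ [16, 23)

First set merges to [1, 14), [16, 40).
Second set merges to [23, 43).
[1, 14): no B overlap → unchanged.
[16, 40) minus B → [16, 23).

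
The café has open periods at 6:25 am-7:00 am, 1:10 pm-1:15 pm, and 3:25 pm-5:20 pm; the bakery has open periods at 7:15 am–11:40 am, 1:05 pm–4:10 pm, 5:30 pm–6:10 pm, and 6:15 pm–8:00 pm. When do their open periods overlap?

1:10 pm–1:15 pm, 3:25 pm–4:10 pm

6:25 am–7:00 am falls entirely outside B.
1:10 pm–1:15 pm overlaps B on 1:10 pm–1:15 pm.
3:25 pm–5:20 pm overlaps B on 3:25 pm–4:10 pm.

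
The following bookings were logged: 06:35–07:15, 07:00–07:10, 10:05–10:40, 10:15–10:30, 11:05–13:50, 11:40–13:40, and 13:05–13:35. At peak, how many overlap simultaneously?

3

Walk the sorted start/end points keeping a running depth.
The depth first hits 3 at 13:05.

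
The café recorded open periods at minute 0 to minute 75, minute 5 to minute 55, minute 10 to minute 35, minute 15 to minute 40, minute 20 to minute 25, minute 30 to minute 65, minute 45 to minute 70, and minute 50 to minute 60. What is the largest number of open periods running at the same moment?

5

Sweep endpoints in order; track running count of active intervals.
Peak of 5 reached at minute 20.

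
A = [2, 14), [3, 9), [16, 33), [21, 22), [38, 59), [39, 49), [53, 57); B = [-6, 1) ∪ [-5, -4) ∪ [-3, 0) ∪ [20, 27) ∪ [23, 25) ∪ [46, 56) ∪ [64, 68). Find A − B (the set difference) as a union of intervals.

First set merges to [2, 14), [16, 33), [38, 59).
Second set merges to [-6, 1), [20, 27), [46, 56), [64, 68).
[2, 14): nothing removed.
[16, 33) \ B = [16, 20), [27, 33).
[38, 59) \ B = [38, 46), [56, 59).

[2, 14) ∪ [16, 20) ∪ [27, 33) ∪ [38, 46) ∪ [56, 59)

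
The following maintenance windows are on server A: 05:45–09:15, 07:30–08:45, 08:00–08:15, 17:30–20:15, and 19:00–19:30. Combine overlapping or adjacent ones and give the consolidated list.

07:30–08:45 overlaps/touches 05:45–09:15 → extend to 05:45–09:15.
08:00–08:15 overlaps/touches 05:45–09:15 → extend to 05:45–09:15.
17:30–20:15 is disjoint → start new block.
19:00–19:30 overlaps/touches 17:30–20:15 → extend to 17:30–20:15.

05:45–09:15, 17:30–20:15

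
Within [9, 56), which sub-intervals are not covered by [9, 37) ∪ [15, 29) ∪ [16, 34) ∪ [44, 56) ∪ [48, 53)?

The merged coverage is [9, 37), [44, 56).
Gaps within [9, 56): [37, 44).

[37, 44)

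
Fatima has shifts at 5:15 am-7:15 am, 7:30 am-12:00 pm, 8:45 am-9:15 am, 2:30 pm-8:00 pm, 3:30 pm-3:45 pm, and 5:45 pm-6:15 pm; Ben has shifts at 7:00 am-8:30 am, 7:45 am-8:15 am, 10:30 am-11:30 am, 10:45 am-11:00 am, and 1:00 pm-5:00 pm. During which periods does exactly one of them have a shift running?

First set merges to 5:15 am–7:15 am, 7:30 am–12:00 pm, 2:30 pm–8:00 pm.
Second set merges to 7:00 am–8:30 am, 10:30 am–11:30 am, 1:00 pm–5:00 pm.
Only in the first: 5:15 am–7:00 am, 8:30 am–10:30 am, 11:30 am–12:00 pm, 5:00 pm–8:00 pm.
Only in the second: 7:15 am–7:30 am, 1:00 pm–2:30 pm.
Together these are the periods covered by exactly one.

5:15 am–7:00 am, 7:15 am–7:30 am, 8:30 am–10:30 am, 11:30 am–12:00 pm, 1:00 pm–2:30 pm, 5:00 pm–8:00 pm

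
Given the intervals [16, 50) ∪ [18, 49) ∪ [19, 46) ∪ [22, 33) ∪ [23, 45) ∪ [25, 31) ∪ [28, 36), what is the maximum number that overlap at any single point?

Walk the sorted start/end points keeping a running depth.
The depth first hits 7 at 28.

7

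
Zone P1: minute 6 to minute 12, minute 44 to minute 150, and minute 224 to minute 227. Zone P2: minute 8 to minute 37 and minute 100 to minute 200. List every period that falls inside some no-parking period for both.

minute 6 to minute 12 overlaps B on minute 8 to minute 12.
minute 44 to minute 150 overlaps B on minute 100 to minute 150.
minute 224 to minute 227 falls entirely outside B.

minute 8 to minute 12, minute 100 to minute 150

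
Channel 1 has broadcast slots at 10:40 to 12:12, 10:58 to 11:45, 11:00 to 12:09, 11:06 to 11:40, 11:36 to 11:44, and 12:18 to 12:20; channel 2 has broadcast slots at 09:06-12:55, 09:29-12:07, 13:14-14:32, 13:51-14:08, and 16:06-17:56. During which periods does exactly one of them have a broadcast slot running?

First set merges to 10:40–12:12, 12:18–12:20.
Second set merges to 09:06–12:55, 13:14–14:32, 16:06–17:56.
A \ B = none.
B \ A = 09:06–10:40, 12:12–12:18, 12:20–12:55, 13:14–14:32, 16:06–17:56.
Union of the two gives the symmetric difference.

09:06–10:40, 12:12–12:18, 12:20–12:55, 13:14–14:32, 16:06–17:56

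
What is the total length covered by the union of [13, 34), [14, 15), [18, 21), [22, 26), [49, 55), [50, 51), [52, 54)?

Merged: [13, 34), [49, 55).
Lengths: 21 + 6 = 27.

27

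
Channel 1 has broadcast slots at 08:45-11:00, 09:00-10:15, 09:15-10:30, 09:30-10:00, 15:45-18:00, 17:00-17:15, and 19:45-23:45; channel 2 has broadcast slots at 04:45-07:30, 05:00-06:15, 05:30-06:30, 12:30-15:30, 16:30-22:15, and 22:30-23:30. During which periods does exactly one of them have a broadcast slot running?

A, merged: 08:45–11:00, 15:45–18:00, 19:45–23:45.
B, merged: 04:45–07:30, 12:30–15:30, 16:30–22:15, 22:30–23:30.
A but not B: 08:45–11:00, 15:45–16:30, 22:15–22:30, 23:30–23:45.
B but not A: 04:45–07:30, 12:30–15:30, 18:00–19:45.
Combining gives A △ B.

04:45–07:30, 08:45–11:00, 12:30–15:30, 15:45–16:30, 18:00–19:45, 22:15–22:30, 23:30–23:45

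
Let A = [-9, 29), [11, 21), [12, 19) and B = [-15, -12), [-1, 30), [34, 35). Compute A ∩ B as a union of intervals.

[-1, 29)

First set merges to [-9, 29).
[-9, 29) ∩ B → [-1, 29).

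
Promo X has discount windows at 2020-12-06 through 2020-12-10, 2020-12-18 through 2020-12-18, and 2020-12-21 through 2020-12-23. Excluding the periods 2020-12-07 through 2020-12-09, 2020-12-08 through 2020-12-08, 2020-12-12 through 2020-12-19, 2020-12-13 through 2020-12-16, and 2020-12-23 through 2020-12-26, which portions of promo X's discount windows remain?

Second set merges to 2020-12-07 through 2020-12-09, 2020-12-12 through 2020-12-19, 2020-12-23 through 2020-12-26.
2020-12-06 through 2020-12-10 with B removed leaves 2020-12-06 through 2020-12-06, 2020-12-10 through 2020-12-10.
2020-12-18 through 2020-12-18 lies entirely inside B → drops out.
2020-12-21 through 2020-12-23 with B removed leaves 2020-12-21 through 2020-12-22.

2020-12-06 through 2020-12-06, 2020-12-10 through 2020-12-10, 2020-12-21 through 2020-12-22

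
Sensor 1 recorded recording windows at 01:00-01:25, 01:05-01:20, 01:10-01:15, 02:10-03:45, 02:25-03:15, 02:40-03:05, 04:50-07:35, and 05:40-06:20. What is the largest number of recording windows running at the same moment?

Walk the sorted start/end points keeping a running depth.
The depth first hits 3 at 01:10.

3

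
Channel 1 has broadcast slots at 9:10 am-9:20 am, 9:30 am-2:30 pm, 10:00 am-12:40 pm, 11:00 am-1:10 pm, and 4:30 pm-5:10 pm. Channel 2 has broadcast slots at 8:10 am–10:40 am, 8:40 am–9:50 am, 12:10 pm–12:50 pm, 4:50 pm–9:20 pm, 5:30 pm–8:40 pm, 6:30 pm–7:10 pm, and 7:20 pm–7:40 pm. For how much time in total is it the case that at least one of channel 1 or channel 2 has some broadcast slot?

Merge the first list: 9:10 am–9:20 am, 9:30 am–2:30 pm, 4:30 pm–5:10 pm.
Merge the second list: 8:10 am–10:40 am, 12:10 pm–12:50 pm, 4:50 pm–9:20 pm.
A ∪ B = 8:10 am–2:30 pm, 4:30 pm–9:20 pm.
Total: 6 h 20 min + 4 h 50 min = 11 h 10 min.

11 h 10 min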